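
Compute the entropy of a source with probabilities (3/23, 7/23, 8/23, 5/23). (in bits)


H = -sum(p_i * log2(p_i)). Terms: -(3/23)*log2(3/23) = 0.383296; -(7/23)*log2(7/23) = 0.522324; -(8/23)*log2(8/23) = 0.529935; -(5/23)*log2(5/23) = 0.478616. H = 0.383296 + 0.522324 + 0.529935 + 0.478616 = 1.9142

1.9142 bits


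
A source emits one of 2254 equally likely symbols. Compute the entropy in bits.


H = log2(n) = log2(2254) = 11.1383

11.1383 bits


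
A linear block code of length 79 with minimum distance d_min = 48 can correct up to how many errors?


Correction capability = floor((d-1)/2) = floor((48-1)/2) = 23

23 errors


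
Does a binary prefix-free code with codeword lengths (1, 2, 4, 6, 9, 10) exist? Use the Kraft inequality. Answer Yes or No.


Kraft sum = sum(2^(-l_i)) = 0.8311, need <= 1. Result: satisfied (a binary prefix-free code with these lengths exists)

Yes


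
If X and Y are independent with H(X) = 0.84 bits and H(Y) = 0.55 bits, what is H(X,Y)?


For independent variables, H(X,Y) = H(X) + H(Y) = 0.84 + 0.55 = 1.39

1.39 bits


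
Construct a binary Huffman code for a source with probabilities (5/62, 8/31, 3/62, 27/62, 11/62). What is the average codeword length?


Huffman construction (repeatedly merge the two least-probable nodes; each merge adds 1 bit to every symbol beneath it): 3/62 + 5/62 = 4/31; 4/31 + 11/62 = 19/62; 8/31 + 19/62 = 35/62; 27/62 + 35/62 = 1. Resulting codeword lengths (in the order the probabilities were given): (4, 2, 4, 1, 3). L_avg = sum(p_i * l_i) = 5/62*4 + 8/31*2 + 3/62*4 + 27/62*1 + 11/62*3 = 2

2.0 bits


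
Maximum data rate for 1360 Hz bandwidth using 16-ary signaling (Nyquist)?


Rate = 2 * B * log2(M) = 2 * 1360 * 4.0 = 10880.0

10880.0 bps


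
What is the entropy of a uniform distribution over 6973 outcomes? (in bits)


H = log2(n) = log2(6973) = 12.7676

12.7676 bits


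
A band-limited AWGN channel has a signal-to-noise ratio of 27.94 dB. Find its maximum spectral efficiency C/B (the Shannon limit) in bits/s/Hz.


SNR_linear = 10^(27.94/10) = 622.3003; C/B = log2(1 + SNR_linear) = log2(1 + 622.3003) = 9.2838

9.2838 bits/s/Hz


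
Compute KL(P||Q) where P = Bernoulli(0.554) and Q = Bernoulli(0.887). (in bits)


KL = p*log2(p/q) + (1-p)*log2((1-p)/(1-q)) = 0.554*log2(0.554/0.887) + 0.446*log2(0.446/0.113) = 0.5072

0.5072 bits


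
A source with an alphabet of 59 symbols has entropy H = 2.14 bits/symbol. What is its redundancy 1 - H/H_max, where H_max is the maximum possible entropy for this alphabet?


H_max = log2(K) = log2(59) = 5.8826 bits/symbol. Redundancy = 1 - H/H_max = 1 - 2.14/5.8826 = 1 - 0.3638 = 0.6362

0.6362


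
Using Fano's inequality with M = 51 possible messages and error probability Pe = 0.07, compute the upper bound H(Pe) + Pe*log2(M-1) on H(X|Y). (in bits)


H(Pe) = -Pe*log2(Pe) - (1-Pe)*log2(1-Pe) = -0.07*log2(0.07) - 0.93*log2(0.93) = 0.268555 + 0.097369 = 0.3659. Pe*log2(M-1) = 0.07*log2(50) = 0.395070. Bound = H(Pe) + Pe*log2(M-1) = 0.268555 + 0.097369 + 0.395070 = 0.761

0.761 bits


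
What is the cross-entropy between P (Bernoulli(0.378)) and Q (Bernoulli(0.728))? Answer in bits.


H(P,Q) = -p*log2(q) - (1-p)*log2(1-q). -0.378*log2(0.728) = 0.173120; -0.622*log2(0.272) = 1.168316. H(P,Q) = 0.173120 + 1.168316 = 1.3414

1.3414 bits


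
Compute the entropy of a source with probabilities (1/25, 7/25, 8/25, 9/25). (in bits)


H = -sum(p_i * log2(p_i)). Terms: -(1/25)*log2(1/25) = 0.185754; -(7/25)*log2(7/25) = 0.514220; -(8/25)*log2(8/25) = 0.526034; -(9/25)*log2(9/25) = 0.530615. H = 0.185754 + 0.514220 + 0.526034 + 0.530615 = 1.7566

1.7566 bits


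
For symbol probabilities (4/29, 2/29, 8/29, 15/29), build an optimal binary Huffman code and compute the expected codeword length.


Huffman construction (repeatedly merge the two least-probable nodes; each merge adds 1 bit to every symbol beneath it): 2/29 + 4/29 = 6/29; 6/29 + 8/29 = 14/29; 14/29 + 15/29 = 1. Resulting codeword lengths (in the order the probabilities were given): (3, 3, 2, 1). L_avg = sum(p_i * l_i) = 4/29*3 + 2/29*3 + 8/29*2 + 15/29*1 = 49/29 = 1.6897

1.6897 bits


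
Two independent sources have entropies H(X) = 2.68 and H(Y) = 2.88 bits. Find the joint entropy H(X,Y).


For independent variables, H(X,Y) = H(X) + H(Y) = 2.68 + 2.88 = 5.56

5.56 bits


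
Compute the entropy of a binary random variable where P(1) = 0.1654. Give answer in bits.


H = -p*log2(p) - (1-p)*log2(1-p). -0.1654*log2(0.1654) = 0.429373; -0.8346*log2(0.8346) = 0.217700. H = 0.429373 + 0.217700 = 0.6471

0.6471 bits


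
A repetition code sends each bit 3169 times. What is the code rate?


Rate = k/n = 1/3169

1/3169


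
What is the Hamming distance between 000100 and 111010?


Count differing positions: ^ ^ ^ ^ ^ . = 5 differences

5


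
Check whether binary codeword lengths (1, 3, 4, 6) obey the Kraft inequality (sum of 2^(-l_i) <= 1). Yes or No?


Kraft sum = sum(2^(-l_i)) = 0.7031, need <= 1. Result: satisfied (a binary prefix-free code with these lengths exists)

Yes


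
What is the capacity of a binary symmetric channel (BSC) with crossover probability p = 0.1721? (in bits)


H(p) = -p*log2(p) - (1-p)*log2(1-p) = -0.1721*log2(0.1721) - 0.8279*log2(0.8279) = 0.436907 + 0.225579 = 0.6625. C = 1 - H(p) = 1 - 0.6625 = 0.3375

0.3375 bits


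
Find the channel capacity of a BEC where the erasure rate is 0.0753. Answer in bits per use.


C = 1 - epsilon = 1 - 0.0753 = 0.9247

0.9247 bits


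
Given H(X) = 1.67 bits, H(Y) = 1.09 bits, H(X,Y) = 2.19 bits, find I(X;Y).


I(X;Y) = H(X) + H(Y) - H(X,Y) = 1.67 + 1.09 - 2.19 = 0.57

0.57 bits


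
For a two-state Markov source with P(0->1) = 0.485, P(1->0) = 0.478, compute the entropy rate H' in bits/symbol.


Stationary distribution: pi_0 = p10/(p01+p10) = 0.4964, pi_1 = 0.5036. Entropy rate H' = pi_0*H(p01) + pi_1*H(p10) = 0.4964*0.9994 + 0.5036*0.9986 = 0.999

0.999 bits/symbol


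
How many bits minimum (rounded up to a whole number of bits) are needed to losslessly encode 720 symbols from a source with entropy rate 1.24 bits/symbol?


Minimum bits >= n * H = 720 * 1.24 = 892.8, rounded up to a whole number of bits = 893

893 bits


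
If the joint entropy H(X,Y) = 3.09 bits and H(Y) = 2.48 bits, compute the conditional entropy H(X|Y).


H(X|Y) = H(X,Y) - H(Y) = 3.09 - 2.48 = 0.61

0.61 bits


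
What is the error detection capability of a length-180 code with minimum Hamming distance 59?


Detection capability = d_min - 1 = 59 - 1 = 58

58 errors


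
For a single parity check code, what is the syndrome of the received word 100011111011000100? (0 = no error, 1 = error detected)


Syndrome = XOR of all bits = 1 XOR 0 XOR 0 XOR 0 XOR 1 XOR 1 XOR 1 XOR 1 XOR 1 XOR 0 XOR 1 XOR 1 XOR 0 XOR 0 XOR 0 XOR 1 XOR 0 XOR 0 = 1

1


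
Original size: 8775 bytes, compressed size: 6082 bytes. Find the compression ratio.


Ratio = original / compressed = 8775 / 6082 = 1.4428

1.4428


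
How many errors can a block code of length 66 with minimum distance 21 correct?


Correction capability = floor((d-1)/2) = floor((21-1)/2) = 10

10 errors


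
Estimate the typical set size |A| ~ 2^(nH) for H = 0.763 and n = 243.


log2|A_typical| = nH = 243 * 0.763 = 185.409, so |A_typical| ~ 2^185.409 = 6.511e+55

6.511e+55


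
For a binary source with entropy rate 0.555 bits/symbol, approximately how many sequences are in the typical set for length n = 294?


log2|A_typical| = nH = 294 * 0.555 = 163.17, so |A_typical| ~ 2^163.17 = 1.315e+49

1.315e+49


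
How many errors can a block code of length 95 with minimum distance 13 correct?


Correction capability = floor((d-1)/2) = floor((13-1)/2) = 6

6 errors


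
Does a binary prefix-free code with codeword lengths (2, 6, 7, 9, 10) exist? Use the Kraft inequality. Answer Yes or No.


Kraft sum = sum(2^(-l_i)) = 0.2764, need <= 1. Result: satisfied (a binary prefix-free code with these lengths exists)

Yes


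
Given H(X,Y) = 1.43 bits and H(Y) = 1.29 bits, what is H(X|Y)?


H(X|Y) = H(X,Y) - H(Y) = 1.43 - 1.29 = 0.14

0.14 bits


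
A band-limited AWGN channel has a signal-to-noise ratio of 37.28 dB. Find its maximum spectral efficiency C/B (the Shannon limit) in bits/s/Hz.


SNR_linear = 10^(37.28/10) = 5345.6436; C/B = log2(1 + SNR_linear) = log2(1 + 5345.6436) = 12.3844

12.3844 bits/s/Hz


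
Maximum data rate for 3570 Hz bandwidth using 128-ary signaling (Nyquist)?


Rate = 2 * B * log2(M) = 2 * 3570 * 7.0 = 49980.0

49980.0 bps


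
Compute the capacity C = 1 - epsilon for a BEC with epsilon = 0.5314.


C = 1 - epsilon = 1 - 0.5314 = 0.4686

0.4686 bits


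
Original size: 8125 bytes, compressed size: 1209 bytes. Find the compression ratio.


Ratio = original / compressed = 8125 / 1209 = 6.7204

6.7204


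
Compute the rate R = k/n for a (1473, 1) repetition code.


Rate = k/n = 1/1473

1/1473


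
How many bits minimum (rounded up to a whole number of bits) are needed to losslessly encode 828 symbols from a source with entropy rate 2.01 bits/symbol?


Minimum bits >= n * H = 828 * 2.01 = 1664.28, rounded up to a whole number of bits = 1665

1665 bits


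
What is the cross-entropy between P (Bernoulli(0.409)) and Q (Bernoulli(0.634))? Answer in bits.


H(P,Q) = -p*log2(q) - (1-p)*log2(1-q). -0.409*log2(0.634) = 0.268895; -0.591*log2(0.366) = 0.857000. H(P,Q) = 0.268895 + 0.857000 = 1.1259

1.1259 bits


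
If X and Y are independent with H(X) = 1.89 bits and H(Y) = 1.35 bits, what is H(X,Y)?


For independent variables, H(X,Y) = H(X) + H(Y) = 1.89 + 1.35 = 3.24

3.24 bits


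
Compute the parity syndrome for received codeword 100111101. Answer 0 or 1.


Syndrome = XOR of all bits = 1 XOR 0 XOR 0 XOR 1 XOR 1 XOR 1 XOR 1 XOR 0 XOR 1 = 0

0


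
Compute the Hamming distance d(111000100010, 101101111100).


Count differing positions: . ^ . ^ . ^ . ^ ^ ^ ^ . = 7 differences

7


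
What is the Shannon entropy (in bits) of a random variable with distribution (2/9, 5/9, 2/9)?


H = -sum(p_i * log2(p_i)). Terms: -(2/9)*log2(2/9) = 0.482206; -(5/9)*log2(5/9) = 0.471109; -(2/9)*log2(2/9) = 0.482206. H = 0.482206 + 0.471109 + 0.482206 = 1.4355

1.4355 bits


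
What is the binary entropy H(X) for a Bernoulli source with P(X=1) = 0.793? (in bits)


H = -p*log2(p) - (1-p)*log2(1-p). -0.793*log2(0.793) = 0.265344; -0.207*log2(0.207) = 0.470366. H = 0.265344 + 0.470366 = 0.7357

0.7357 bits


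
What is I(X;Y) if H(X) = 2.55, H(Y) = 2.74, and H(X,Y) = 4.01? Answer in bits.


I(X;Y) = H(X) + H(Y) - H(X,Y) = 2.55 + 2.74 - 4.01 = 1.28

1.28 bits


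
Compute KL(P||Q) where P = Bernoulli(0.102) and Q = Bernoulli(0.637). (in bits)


KL = p*log2(p/q) + (1-p)*log2((1-p)/(1-q)) = 0.102*log2(0.102/0.637) + 0.898*log2(0.898/0.363) = 0.9039

0.9039 bits


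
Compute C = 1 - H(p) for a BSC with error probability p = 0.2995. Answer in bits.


H(p) = -p*log2(p) - (1-p)*log2(1-p) = -0.2995*log2(0.2995) - 0.7005*log2(0.7005) = 0.520942 + 0.359737 = 0.8807. C = 1 - H(p) = 1 - 0.8807 = 0.1193

0.1193 bits


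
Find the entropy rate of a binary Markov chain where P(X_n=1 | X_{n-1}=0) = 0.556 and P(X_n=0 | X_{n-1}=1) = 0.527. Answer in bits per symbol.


Stationary distribution: pi_0 = p10/(p01+p10) = 0.4866, pi_1 = 0.5134. Entropy rate H' = pi_0*H(p01) + pi_1*H(p10) = 0.4866*0.9909 + 0.5134*0.9979 = 0.9945

0.9945 bits/symbol


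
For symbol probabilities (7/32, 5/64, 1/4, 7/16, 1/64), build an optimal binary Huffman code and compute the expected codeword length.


Huffman construction (repeatedly merge the two least-probable nodes; each merge adds 1 bit to every symbol beneath it): 1/64 + 5/64 = 3/32; 3/32 + 7/32 = 5/16; 1/4 + 5/16 = 9/16; 7/16 + 9/16 = 1. Resulting codeword lengths (in the order the probabilities were given): (3, 4, 2, 1, 4). L_avg = sum(p_i * l_i) = 7/32*3 + 5/64*4 + 1/4*2 + 7/16*1 + 1/64*4 = 63/32 = 1.9688

1.9688 bits


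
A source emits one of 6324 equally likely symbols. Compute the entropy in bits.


H = log2(n) = log2(6324) = 12.6266

12.6266 bits


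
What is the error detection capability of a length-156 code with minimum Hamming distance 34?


Detection capability = d_min - 1 = 34 - 1 = 33

33 errors


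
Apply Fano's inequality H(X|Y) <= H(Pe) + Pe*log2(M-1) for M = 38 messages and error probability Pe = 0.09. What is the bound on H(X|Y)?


H(Pe) = -Pe*log2(Pe) - (1-Pe)*log2(1-Pe) = -0.09*log2(0.09) - 0.91*log2(0.91) = 0.312654 + 0.123816 = 0.4365. Pe*log2(M-1) = 0.09*log2(37) = 0.468851. Bound = H(Pe) + Pe*log2(M-1) = 0.312654 + 0.123816 + 0.468851 = 0.9053

0.9053 bits


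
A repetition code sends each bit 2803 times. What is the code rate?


Rate = k/n = 1/2803

1/2803


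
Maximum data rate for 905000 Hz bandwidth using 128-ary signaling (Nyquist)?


Rate = 2 * B * log2(M) = 2 * 905000 * 7.0 = 12670000.0

12670000.0 bps


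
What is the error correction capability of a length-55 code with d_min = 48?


Correction capability = floor((d-1)/2) = floor((48-1)/2) = 23

23 errors


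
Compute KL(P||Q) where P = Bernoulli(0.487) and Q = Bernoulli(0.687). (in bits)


KL = p*log2(p/q) + (1-p)*log2((1-p)/(1-q)) = 0.487*log2(0.487/0.687) + 0.513*log2(0.513/0.313) = 0.1239

0.1239 bits


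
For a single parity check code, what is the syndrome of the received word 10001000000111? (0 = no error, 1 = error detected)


Syndrome = XOR of all bits = 1 XOR 0 XOR 0 XOR 0 XOR 1 XOR 0 XOR 0 XOR 0 XOR 0 XOR 0 XOR 0 XOR 1 XOR 1 XOR 1 = 1

1


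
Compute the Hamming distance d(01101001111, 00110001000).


Count differing positions: . ^ . ^ ^ . . . ^ ^ ^ = 6 differences

6


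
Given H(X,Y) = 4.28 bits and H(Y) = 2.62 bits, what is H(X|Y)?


H(X|Y) = H(X,Y) - H(Y) = 4.28 - 2.62 = 1.66

1.66 bits


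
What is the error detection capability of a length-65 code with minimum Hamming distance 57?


Detection capability = d_min - 1 = 57 - 1 = 56

56 errors


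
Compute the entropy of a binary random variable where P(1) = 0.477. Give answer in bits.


H = -p*log2(p) - (1-p)*log2(1-p). -0.477*log2(0.477) = 0.509407; -0.523*log2(0.523) = 0.489066. H = 0.509407 + 0.489066 = 0.9985

0.9985 bits


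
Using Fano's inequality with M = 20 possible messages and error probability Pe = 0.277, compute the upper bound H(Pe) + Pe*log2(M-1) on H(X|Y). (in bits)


H(Pe) = -Pe*log2(Pe) - (1-Pe)*log2(1-Pe) = -0.277*log2(0.277) - 0.723*log2(0.723) = 0.513016 + 0.338315 = 0.8513. Pe*log2(M-1) = 0.277*log2(19) = 1.176676. Bound = H(Pe) + Pe*log2(M-1) = 0.513016 + 0.338315 + 1.176676 = 2.028

2.028 bits


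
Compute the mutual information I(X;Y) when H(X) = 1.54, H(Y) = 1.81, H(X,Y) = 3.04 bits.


I(X;Y) = H(X) + H(Y) - H(X,Y) = 1.54 + 1.81 - 3.04 = 0.31

0.31 bits


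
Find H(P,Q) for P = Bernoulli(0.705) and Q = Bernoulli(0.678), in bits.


H(P,Q) = -p*log2(q) - (1-p)*log2(1-q). -0.705*log2(0.678) = 0.395253; -0.295*log2(0.322) = 0.482286. H(P,Q) = 0.395253 + 0.482286 = 0.8775

0.8775 bits


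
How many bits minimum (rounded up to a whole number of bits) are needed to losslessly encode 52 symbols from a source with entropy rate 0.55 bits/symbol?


Minimum bits >= n * H = 52 * 0.55 = 28.6, rounded up to a whole number of bits = 29

29 bits


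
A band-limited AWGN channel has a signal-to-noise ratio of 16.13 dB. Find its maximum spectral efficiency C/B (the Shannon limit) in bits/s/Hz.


SNR_linear = 10^(16.13/10) = 41.0204; C/B = log2(1 + SNR_linear) = log2(1 + 41.0204) = 5.393

5.393 bits/s/Hz


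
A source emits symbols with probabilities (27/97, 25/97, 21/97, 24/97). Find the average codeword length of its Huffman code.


Huffman construction (repeatedly merge the two least-probable nodes; each merge adds 1 bit to every symbol beneath it): 21/97 + 24/97 = 45/97; 25/97 + 27/97 = 52/97; 45/97 + 52/97 = 1. Resulting codeword lengths (in the order the probabilities were given): (2, 2, 2, 2). L_avg = sum(p_i * l_i) = 27/97*2 + 25/97*2 + 21/97*2 + 24/97*2 = 2

2.0 bits


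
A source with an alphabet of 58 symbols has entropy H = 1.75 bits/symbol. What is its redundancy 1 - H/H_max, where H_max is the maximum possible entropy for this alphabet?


H_max = log2(K) = log2(58) = 5.858 bits/symbol. Redundancy = 1 - H/H_max = 1 - 1.75/5.858 = 1 - 0.2987 = 0.7013

0.7013


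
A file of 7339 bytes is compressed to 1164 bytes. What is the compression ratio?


Ratio = original / compressed = 7339 / 1164 = 6.305

6.305


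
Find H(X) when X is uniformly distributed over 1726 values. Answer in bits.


H = log2(n) = log2(1726) = 10.7532

10.7532 bits


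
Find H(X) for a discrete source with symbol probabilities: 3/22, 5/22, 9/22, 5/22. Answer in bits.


H = -sum(p_i * log2(p_i)). Terms: -(3/22)*log2(3/22) = 0.391973; -(5/22)*log2(5/22) = 0.485796; -(9/22)*log2(9/22) = 0.527525; -(5/22)*log2(5/22) = 0.485796. H = 0.391973 + 0.485796 + 0.527525 + 0.485796 = 1.8911

1.8911 bits


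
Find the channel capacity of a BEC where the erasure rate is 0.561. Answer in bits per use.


C = 1 - epsilon = 1 - 0.561 = 0.439

0.439 bits


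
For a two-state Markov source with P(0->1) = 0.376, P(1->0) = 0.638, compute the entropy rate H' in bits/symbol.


Stationary distribution: pi_0 = p10/(p01+p10) = 0.6292, pi_1 = 0.3708. Entropy rate H' = pi_0*H(p01) + pi_1*H(p10) = 0.6292*0.9552 + 0.3708*0.9443 = 0.9511

0.9511 bits/symbol


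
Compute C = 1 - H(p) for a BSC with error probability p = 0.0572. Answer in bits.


H(p) = -p*log2(p) - (1-p)*log2(1-p) = -0.0572*log2(0.0572) - 0.9428*log2(0.9428) = 0.236113 + 0.080116 = 0.3162. C = 1 - H(p) = 1 - 0.3162 = 0.6838

0.6838 bits


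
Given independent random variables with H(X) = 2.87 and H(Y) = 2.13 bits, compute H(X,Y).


For independent variables, H(X,Y) = H(X) + H(Y) = 2.87 + 2.13 = 5.0

5.0 bits


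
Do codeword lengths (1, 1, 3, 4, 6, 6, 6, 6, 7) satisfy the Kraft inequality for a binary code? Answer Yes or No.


Kraft sum = sum(2^(-l_i)) = 1.2578, need <= 1. Result: violated (a binary prefix-free code with these lengths cannot exist)

No


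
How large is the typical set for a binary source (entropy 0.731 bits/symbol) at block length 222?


log2|A_typical| = nH = 222 * 0.731 = 162.282, so |A_typical| ~ 2^162.282 = 7.108e+48

7.108e+48


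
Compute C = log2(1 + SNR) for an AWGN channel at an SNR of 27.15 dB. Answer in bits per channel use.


SNR_linear = 10^(27.15/10) = 518.8; C = log2(1 + SNR_linear) = log2(1 + 518.8) = 9.0218

9.0218 bits/channel use


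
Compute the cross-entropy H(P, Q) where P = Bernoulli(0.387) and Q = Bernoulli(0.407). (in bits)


H(P,Q) = -p*log2(q) - (1-p)*log2(1-q). -0.387*log2(0.407) = 0.501900; -0.613*log2(0.593) = 0.462138. H(P,Q) = 0.501900 + 0.462138 = 0.964

0.964 bits


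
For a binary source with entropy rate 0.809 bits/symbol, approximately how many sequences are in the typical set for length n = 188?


log2|A_typical| = nH = 188 * 0.809 = 152.092, so |A_typical| ~ 2^152.092 = 6.085e+45

6.085e+45


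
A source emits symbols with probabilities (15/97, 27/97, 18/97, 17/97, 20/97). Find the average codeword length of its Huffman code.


Huffman construction (repeatedly merge the two least-probable nodes; each merge adds 1 bit to every symbol beneath it): 15/97 + 17/97 = 32/97; 18/97 + 20/97 = 38/97; 27/97 + 32/97 = 59/97; 38/97 + 59/97 = 1. Resulting codeword lengths (in the order the probabilities were given): (3, 2, 2, 3, 2). L_avg = sum(p_i * l_i) = 15/97*3 + 27/97*2 + 18/97*2 + 17/97*3 + 20/97*2 = 226/97 = 2.3299

2.3299 bits


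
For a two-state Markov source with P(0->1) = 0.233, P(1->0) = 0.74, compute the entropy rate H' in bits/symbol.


Stationary distribution: pi_0 = p10/(p01+p10) = 0.7605, pi_1 = 0.2395. Entropy rate H' = pi_0*H(p01) + pi_1*H(p10) = 0.7605*0.7832 + 0.2395*0.8267 = 0.7936

0.7936 bits/symbol


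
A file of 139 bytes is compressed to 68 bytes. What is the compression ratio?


Ratio = original / compressed = 139 / 68 = 2.0441

2.0441


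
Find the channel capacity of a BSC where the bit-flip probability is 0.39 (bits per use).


H(p) = -p*log2(p) - (1-p)*log2(1-p) = -0.39*log2(0.39) - 0.61*log2(0.61) = 0.529797 + 0.435002 = 0.9648. C = 1 - H(p) = 1 - 0.9648 = 0.0352

0.0352 bits


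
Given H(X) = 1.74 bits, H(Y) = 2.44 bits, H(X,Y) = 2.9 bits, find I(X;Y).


I(X;Y) = H(X) + H(Y) - H(X,Y) = 1.74 + 2.44 - 2.9 = 1.28

1.28 bits


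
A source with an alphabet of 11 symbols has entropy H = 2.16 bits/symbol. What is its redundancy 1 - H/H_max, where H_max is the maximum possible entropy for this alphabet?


H_max = log2(K) = log2(11) = 3.4594 bits/symbol. Redundancy = 1 - H/H_max = 1 - 2.16/3.4594 = 1 - 0.6244 = 0.3756

0.3756


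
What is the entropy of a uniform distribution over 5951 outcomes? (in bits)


H = log2(n) = log2(5951) = 12.5389

12.5389 bits


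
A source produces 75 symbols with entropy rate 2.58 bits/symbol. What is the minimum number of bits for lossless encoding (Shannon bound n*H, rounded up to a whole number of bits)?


Minimum bits >= n * H = 75 * 2.58 = 193.5, rounded up to a whole number of bits = 194

194 bits


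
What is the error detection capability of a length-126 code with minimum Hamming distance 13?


Detection capability = d_min - 1 = 13 - 1 = 12

12 errors


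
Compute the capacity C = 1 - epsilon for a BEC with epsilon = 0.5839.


C = 1 - epsilon = 1 - 0.5839 = 0.4161

0.4161 bits


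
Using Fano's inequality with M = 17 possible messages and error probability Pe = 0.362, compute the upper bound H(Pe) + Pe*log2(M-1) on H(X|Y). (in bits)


H(Pe) = -Pe*log2(Pe) - (1-Pe)*log2(1-Pe) = -0.362*log2(0.362) - 0.638*log2(0.638) = 0.530670 + 0.413661 = 0.9443. Pe*log2(M-1) = 0.362*log2(16) = 1.448000. Bound = H(Pe) + Pe*log2(M-1) = 0.530670 + 0.413661 + 1.448000 = 2.3923

2.3923 bits


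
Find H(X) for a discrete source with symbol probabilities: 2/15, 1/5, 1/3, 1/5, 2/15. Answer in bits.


H = -sum(p_i * log2(p_i)). Terms: -(2/15)*log2(2/15) = 0.387585; -(1/5)*log2(1/5) = 0.464386; -(1/3)*log2(1/3) = 0.528321; -(1/5)*log2(1/5) = 0.464386; -(2/15)*log2(2/15) = 0.387585. H = 0.387585 + 0.464386 + 0.528321 + 0.464386 + 0.387585 = 2.2323

2.2323 bits


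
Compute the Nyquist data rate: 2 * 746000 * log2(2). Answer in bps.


Rate = 2 * B * log2(M) = 2 * 746000 * 1.0 = 1492000.0

1492000.0 bps


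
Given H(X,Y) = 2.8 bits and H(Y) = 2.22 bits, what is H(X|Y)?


H(X|Y) = H(X,Y) - H(Y) = 2.8 - 2.22 = 0.58

0.58 bits


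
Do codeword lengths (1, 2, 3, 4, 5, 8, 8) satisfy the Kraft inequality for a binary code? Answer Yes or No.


Kraft sum = sum(2^(-l_i)) = 0.9766, need <= 1. Result: satisfied (a binary prefix-free code with these lengths exists)

Yes


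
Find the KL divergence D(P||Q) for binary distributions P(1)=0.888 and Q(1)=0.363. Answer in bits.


KL = p*log2(p/q) + (1-p)*log2((1-p)/(1-q)) = 0.888*log2(0.888/0.363) + 0.112*log2(0.112/0.637) = 0.8652

0.8652 bits


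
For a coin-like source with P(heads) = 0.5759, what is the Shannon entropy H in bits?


H = -p*log2(p) - (1-p)*log2(1-p). -0.5759*log2(0.5759) = 0.458480; -0.4241*log2(0.4241) = 0.524834. H = 0.458480 + 0.524834 = 0.9833

0.9833 bits


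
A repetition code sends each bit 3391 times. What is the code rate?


Rate = k/n = 1/3391

1/3391


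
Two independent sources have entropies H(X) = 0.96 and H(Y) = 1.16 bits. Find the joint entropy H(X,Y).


For independent variables, H(X,Y) = H(X) + H(Y) = 0.96 + 1.16 = 2.12

2.12 bits


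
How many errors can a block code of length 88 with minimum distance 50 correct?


Correction capability = floor((d-1)/2) = floor((50-1)/2) = 24

24 errors


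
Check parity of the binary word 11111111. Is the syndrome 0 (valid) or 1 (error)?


Syndrome = XOR of all bits = 1 XOR 1 XOR 1 XOR 1 XOR 1 XOR 1 XOR 1 XOR 1 = 0

0


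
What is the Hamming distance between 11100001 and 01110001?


Count differing positions: ^ . . ^ . . . . = 2 differences

2


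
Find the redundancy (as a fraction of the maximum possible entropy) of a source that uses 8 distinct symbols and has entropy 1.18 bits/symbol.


H_max = log2(K) = log2(8) = 3.0 bits/symbol. Redundancy = 1 - H/H_max = 1 - 1.18/3.0 = 1 - 0.3933 = 0.6067

0.6067


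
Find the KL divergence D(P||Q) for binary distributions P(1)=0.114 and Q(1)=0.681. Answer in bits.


KL = p*log2(p/q) + (1-p)*log2((1-p)/(1-q)) = 0.114*log2(0.114/0.681) + 0.886*log2(0.886/0.319) = 1.0118

1.0118 bits


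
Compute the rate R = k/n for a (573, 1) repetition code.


Rate = k/n = 1/573

1/573


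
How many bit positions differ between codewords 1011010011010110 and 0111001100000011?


Count differing positions: ^ ^ . . . ^ ^ ^ ^ ^ . ^ . ^ . ^ = 10 differences

10


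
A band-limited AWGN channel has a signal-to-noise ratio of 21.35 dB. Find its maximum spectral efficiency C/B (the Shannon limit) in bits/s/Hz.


SNR_linear = 10^(21.35/10) = 136.4583; C/B = log2(1 + SNR_linear) = log2(1 + 136.4583) = 7.1029

7.1029 bits/s/Hz


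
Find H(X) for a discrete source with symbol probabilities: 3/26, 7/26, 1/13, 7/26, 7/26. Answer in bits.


H = -sum(p_i * log2(p_i)). Terms: -(3/26)*log2(3/26) = 0.359478; -(7/26)*log2(7/26) = 0.509677; -(1/13)*log2(1/13) = 0.284649; -(7/26)*log2(7/26) = 0.509677; -(7/26)*log2(7/26) = 0.509677. H = 0.359478 + 0.509677 + 0.284649 + 0.509677 + 0.509677 = 2.1732

2.1732 bits


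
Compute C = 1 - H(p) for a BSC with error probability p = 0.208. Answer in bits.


H(p) = -p*log2(p) - (1-p)*log2(1-p) = -0.208*log2(0.208) - 0.792*log2(0.792) = 0.471192 + 0.266451 = 0.7376. C = 1 - H(p) = 1 - 0.7376 = 0.2624

0.2624 bits


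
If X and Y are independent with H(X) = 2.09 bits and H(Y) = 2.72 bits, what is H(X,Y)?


For independent variables, H(X,Y) = H(X) + H(Y) = 2.09 + 2.72 = 4.81

4.81 bits


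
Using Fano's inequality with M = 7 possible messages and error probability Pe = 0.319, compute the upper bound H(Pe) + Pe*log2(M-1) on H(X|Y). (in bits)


H(Pe) = -Pe*log2(Pe) - (1-Pe)*log2(1-Pe) = -0.319*log2(0.319) - 0.681*log2(0.681) = 0.525831 + 0.377460 = 0.9033. Pe*log2(M-1) = 0.319*log2(6) = 0.824603. Bound = H(Pe) + Pe*log2(M-1) = 0.525831 + 0.377460 + 0.824603 = 1.7279

1.7279 bits


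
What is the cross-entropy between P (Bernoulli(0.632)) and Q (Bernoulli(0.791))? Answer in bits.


H(P,Q) = -p*log2(q) - (1-p)*log2(1-q). -0.632*log2(0.791) = 0.213774; -0.368*log2(0.209) = 0.831100. H(P,Q) = 0.213774 + 0.831100 = 1.0449

1.0449 bits


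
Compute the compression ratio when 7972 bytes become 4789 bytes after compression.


Ratio = original / compressed = 7972 / 4789 = 1.6646

1.6646


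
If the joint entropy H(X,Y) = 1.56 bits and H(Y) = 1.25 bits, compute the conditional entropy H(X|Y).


H(X|Y) = H(X,Y) - H(Y) = 1.56 - 1.25 = 0.31

0.31 bits


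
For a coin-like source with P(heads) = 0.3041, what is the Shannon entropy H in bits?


H = -p*log2(p) - (1-p)*log2(1-p). -0.3041*log2(0.3041) = 0.522256; -0.6959*log2(0.6959) = 0.363989. H = 0.522256 + 0.363989 = 0.8862

0.8862 bits


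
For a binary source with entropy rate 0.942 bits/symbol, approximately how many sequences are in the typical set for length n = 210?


log2|A_typical| = nH = 210 * 0.942 = 197.82, so |A_typical| ~ 2^197.82 = 3.546e+59

3.546e+59


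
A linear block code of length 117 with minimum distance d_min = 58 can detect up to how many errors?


Detection capability = d_min - 1 = 58 - 1 = 57

57 errors


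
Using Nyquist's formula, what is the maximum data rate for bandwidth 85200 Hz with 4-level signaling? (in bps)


Rate = 2 * B * log2(M) = 2 * 85200 * 2.0 = 340800.0

340800.0 bps


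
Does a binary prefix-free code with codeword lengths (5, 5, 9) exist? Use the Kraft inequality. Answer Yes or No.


Kraft sum = sum(2^(-l_i)) = 0.0645, need <= 1. Result: satisfied (a binary prefix-free code with these lengths exists)

Yes


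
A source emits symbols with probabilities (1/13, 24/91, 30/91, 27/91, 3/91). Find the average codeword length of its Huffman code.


Huffman construction (repeatedly merge the two least-probable nodes; each merge adds 1 bit to every symbol beneath it): 3/91 + 1/13 = 10/91; 10/91 + 24/91 = 34/91; 27/91 + 30/91 = 57/91; 34/91 + 57/91 = 1. Resulting codeword lengths (in the order the probabilities were given): (3, 2, 2, 2, 3). L_avg = sum(p_i * l_i) = 1/13*3 + 24/91*2 + 30/91*2 + 27/91*2 + 3/91*3 = 192/91 = 2.1099

2.1099 bits


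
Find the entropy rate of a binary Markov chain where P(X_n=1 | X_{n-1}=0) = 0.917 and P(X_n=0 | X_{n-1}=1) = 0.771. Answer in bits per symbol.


Stationary distribution: pi_0 = p10/(p01+p10) = 0.4568, pi_1 = 0.5432. Entropy rate H' = pi_0*H(p01) + pi_1*H(p10) = 0.4568*0.4127 + 0.5432*0.7763 = 0.6102

0.6102 bits/symbol


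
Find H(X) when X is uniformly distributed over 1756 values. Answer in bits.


H = log2(n) = log2(1756) = 10.7781

10.7781 bits


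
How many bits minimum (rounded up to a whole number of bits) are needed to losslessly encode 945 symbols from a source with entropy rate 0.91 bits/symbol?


Minimum bits >= n * H = 945 * 0.91 = 859.95, rounded up to a whole number of bits = 860

860 bits


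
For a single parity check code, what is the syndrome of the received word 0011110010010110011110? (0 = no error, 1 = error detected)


Syndrome = XOR of all bits = 0 XOR 0 XOR 1 XOR 1 XOR 1 XOR 1 XOR 0 XOR 0 XOR 1 XOR 0 XOR 0 XOR 1 XOR 0 XOR 1 XOR 1 XOR 0 XOR 0 XOR 1 XOR 1 XOR 1 XOR 1 XOR 0 = 0

0


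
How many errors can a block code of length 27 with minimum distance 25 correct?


Correction capability = floor((d-1)/2) = floor((25-1)/2) = 12

12 errors


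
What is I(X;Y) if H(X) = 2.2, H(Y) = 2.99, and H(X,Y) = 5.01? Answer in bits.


I(X;Y) = H(X) + H(Y) - H(X,Y) = 2.2 + 2.99 - 5.01 = 0.18

0.18 bits


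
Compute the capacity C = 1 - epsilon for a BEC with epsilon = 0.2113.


C = 1 - epsilon = 1 - 0.2113 = 0.7887

0.7887 bits


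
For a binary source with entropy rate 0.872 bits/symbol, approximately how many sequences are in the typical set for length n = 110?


log2|A_typical| = nH = 110 * 0.872 = 95.92, so |A_typical| ~ 2^95.92 = 7.495e+28

7.495e+28


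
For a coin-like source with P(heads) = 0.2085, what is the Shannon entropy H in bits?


H = -p*log2(p) - (1-p)*log2(1-p). -0.2085*log2(0.2085) = 0.471602; -0.7915*log2(0.7915) = 0.267004. H = 0.471602 + 0.267004 = 0.7386

0.7386 bits


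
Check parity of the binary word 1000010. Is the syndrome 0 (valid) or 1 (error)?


Syndrome = XOR of all bits = 1 XOR 0 XOR 0 XOR 0 XOR 0 XOR 1 XOR 0 = 0

0


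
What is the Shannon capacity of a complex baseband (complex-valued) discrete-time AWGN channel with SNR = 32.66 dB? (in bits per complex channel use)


SNR_linear = 10^(32.66/10) = 1845.0154; C = log2(1 + SNR_linear) = log2(1 + 1845.0154) = 10.8502

10.8502 bits/channel use


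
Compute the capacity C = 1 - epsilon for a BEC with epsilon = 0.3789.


C = 1 - epsilon = 1 - 0.3789 = 0.6211

0.6211 bits


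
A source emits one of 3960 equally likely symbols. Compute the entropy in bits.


H = log2(n) = log2(3960) = 11.9513

11.9513 bits


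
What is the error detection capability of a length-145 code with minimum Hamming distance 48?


Detection capability = d_min - 1 = 48 - 1 = 47

47 errors


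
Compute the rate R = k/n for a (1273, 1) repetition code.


Rate = k/n = 1/1273

1/1273


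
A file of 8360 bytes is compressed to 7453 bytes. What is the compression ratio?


Ratio = original / compressed = 8360 / 7453 = 1.1217

1.1217


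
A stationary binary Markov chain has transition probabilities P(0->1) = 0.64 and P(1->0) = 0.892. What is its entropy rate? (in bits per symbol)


Stationary distribution: pi_0 = p10/(p01+p10) = 0.5822, pi_1 = 0.4178. Entropy rate H' = pi_0*H(p01) + pi_1*H(p10) = 0.5822*0.9427 + 0.4178*0.4939 = 0.7552

0.7552 bits/symbol


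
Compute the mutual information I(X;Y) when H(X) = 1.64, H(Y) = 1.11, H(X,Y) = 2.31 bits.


I(X;Y) = H(X) + H(Y) - H(X,Y) = 1.64 + 1.11 - 2.31 = 0.44

0.44 bits


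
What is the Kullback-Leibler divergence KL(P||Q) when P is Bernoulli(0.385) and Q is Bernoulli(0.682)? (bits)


KL = p*log2(p/q) + (1-p)*log2((1-p)/(1-q)) = 0.385*log2(0.385/0.682) + 0.615*log2(0.615/0.318) = 0.2676

0.2676 bits


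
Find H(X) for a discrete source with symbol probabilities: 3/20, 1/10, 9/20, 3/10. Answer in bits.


H = -sum(p_i * log2(p_i)). Terms: -(3/20)*log2(3/20) = 0.410545; -(1/10)*log2(1/10) = 0.332193; -(9/20)*log2(9/20) = 0.518401; -(3/10)*log2(3/10) = 0.521090. H = 0.410545 + 0.332193 + 0.518401 + 0.521090 = 1.7822

1.7822 bits


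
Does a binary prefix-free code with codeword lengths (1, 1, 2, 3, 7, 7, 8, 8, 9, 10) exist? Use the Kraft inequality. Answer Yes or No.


Kraft sum = sum(2^(-l_i)) = 1.4014, need <= 1. Result: violated (a binary prefix-free code with these lengths cannot exist)

No


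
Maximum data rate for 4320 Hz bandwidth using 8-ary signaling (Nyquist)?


Rate = 2 * B * log2(M) = 2 * 4320 * 3.0 = 25920.0

25920.0 bps


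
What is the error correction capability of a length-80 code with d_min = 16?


Correction capability = floor((d-1)/2) = floor((16-1)/2) = 7

7 errors


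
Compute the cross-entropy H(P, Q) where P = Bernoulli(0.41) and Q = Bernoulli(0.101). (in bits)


H(P,Q) = -p*log2(q) - (1-p)*log2(1-q). -0.41*log2(0.101) = 1.356105; -0.59*log2(0.899) = 0.090628. H(P,Q) = 1.356105 + 0.090628 = 1.4467

1.4467 bits


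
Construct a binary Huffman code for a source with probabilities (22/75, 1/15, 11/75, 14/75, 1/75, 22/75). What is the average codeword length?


Huffman construction (repeatedly merge the two least-probable nodes; each merge adds 1 bit to every symbol beneath it): 1/75 + 1/15 = 2/25; 2/25 + 11/75 = 17/75; 14/75 + 17/75 = 31/75; 22/75 + 22/75 = 44/75; 31/75 + 44/75 = 1. Resulting codeword lengths (in the order the probabilities were given): (2, 4, 3, 2, 4, 2). L_avg = sum(p_i * l_i) = 22/75*2 + 1/15*4 + 11/75*3 + 14/75*2 + 1/75*4 + 22/75*2 = 173/75 = 2.3067

2.3067 bits


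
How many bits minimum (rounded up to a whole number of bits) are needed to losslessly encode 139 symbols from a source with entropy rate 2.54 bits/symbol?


Minimum bits >= n * H = 139 * 2.54 = 353.06, rounded up to a whole number of bits = 354

354 bits


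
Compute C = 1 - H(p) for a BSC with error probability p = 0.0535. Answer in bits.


H(p) = -p*log2(p) - (1-p)*log2(1-p) = -0.0535*log2(0.0535) - 0.9465*log2(0.9465) = 0.226001 + 0.075082 = 0.3011. C = 1 - H(p) = 1 - 0.3011 = 0.6989

0.6989 bits


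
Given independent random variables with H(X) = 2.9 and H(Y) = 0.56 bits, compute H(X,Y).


For independent variables, H(X,Y) = H(X) + H(Y) = 2.9 + 0.56 = 3.46

3.46 bits


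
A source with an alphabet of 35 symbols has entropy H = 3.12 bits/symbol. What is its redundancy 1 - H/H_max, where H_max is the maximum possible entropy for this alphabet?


H_max = log2(K) = log2(35) = 5.1293 bits/symbol. Redundancy = 1 - H/H_max = 1 - 3.12/5.1293 = 1 - 0.6083 = 0.3917

0.3917


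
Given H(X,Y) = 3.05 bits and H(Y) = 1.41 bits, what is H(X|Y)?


H(X|Y) = H(X,Y) - H(Y) = 3.05 - 1.41 = 1.64

1.64 bits


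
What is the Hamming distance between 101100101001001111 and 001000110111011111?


Count differing positions: ^ . . ^ . . . ^ ^ ^ ^ . . ^ . . . . = 7 differences

7


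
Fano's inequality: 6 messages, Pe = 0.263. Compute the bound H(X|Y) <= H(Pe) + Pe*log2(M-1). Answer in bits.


H(Pe) = -Pe*log2(Pe) - (1-Pe)*log2(1-Pe) = -0.263*log2(0.263) - 0.737*log2(0.737) = 0.506766 + 0.324474 = 0.8312. Pe*log2(M-1) = 0.263*log2(5) = 0.610667. Bound = H(Pe) + Pe*log2(M-1) = 0.506766 + 0.324474 + 0.610667 = 1.4419

1.4419 bits


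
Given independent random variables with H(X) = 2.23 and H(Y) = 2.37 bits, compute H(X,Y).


For independent variables, H(X,Y) = H(X) + H(Y) = 2.23 + 2.37 = 4.6

4.6 bits


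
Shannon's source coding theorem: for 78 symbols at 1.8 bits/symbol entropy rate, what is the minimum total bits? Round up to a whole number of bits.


Minimum bits >= n * H = 78 * 1.8 = 140.4, rounded up to a whole number of bits = 141

141 bits


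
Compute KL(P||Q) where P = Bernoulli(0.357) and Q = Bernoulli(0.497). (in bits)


KL = p*log2(p/q) + (1-p)*log2((1-p)/(1-q)) = 0.357*log2(0.357/0.497) + 0.643*log2(0.643/0.503) = 0.0574

0.0574 bits


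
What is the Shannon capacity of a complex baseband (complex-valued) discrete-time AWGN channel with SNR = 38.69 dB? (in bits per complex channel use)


SNR_linear = 10^(38.69/10) = 7396.0528; C = log2(1 + SNR_linear) = log2(1 + 7396.0528) = 12.8527

12.8527 bits/channel use


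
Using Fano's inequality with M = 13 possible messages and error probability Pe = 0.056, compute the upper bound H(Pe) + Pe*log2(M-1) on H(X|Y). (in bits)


H(Pe) = -Pe*log2(Pe) - (1-Pe)*log2(1-Pe) = -0.056*log2(0.056) - 0.944*log2(0.944) = 0.232872 + 0.078485 = 0.3114. Pe*log2(M-1) = 0.056*log2(12) = 0.200758. Bound = H(Pe) + Pe*log2(M-1) = 0.232872 + 0.078485 + 0.200758 = 0.5121

0.5121 bits


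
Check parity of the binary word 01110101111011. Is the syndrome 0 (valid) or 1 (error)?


Syndrome = XOR of all bits = 0 XOR 1 XOR 1 XOR 1 XOR 0 XOR 1 XOR 0 XOR 1 XOR 1 XOR 1 XOR 1 XOR 0 XOR 1 XOR 1 = 0

0


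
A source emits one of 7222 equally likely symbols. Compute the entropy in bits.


H = log2(n) = log2(7222) = 12.8182

12.8182 bits


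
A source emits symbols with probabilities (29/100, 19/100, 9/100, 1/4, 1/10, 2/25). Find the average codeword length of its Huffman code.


Huffman construction (repeatedly merge the two least-probable nodes; each merge adds 1 bit to every symbol beneath it): 2/25 + 9/100 = 17/100; 1/10 + 17/100 = 27/100; 19/100 + 1/4 = 11/25; 27/100 + 29/100 = 14/25; 11/25 + 14/25 = 1. Resulting codeword lengths (in the order the probabilities were given): (2, 2, 4, 2, 3, 4). L_avg = sum(p_i * l_i) = 29/100*2 + 19/100*2 + 9/100*4 + 1/4*2 + 1/10*3 + 2/25*4 = 61/25 = 2.44

2.44 bits


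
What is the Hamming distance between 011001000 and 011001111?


Count differing positions: . . . . . . ^ ^ ^ = 3 differences

3


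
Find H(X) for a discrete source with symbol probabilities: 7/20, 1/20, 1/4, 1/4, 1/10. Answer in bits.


H = -sum(p_i * log2(p_i)). Terms: -(7/20)*log2(7/20) = 0.530101; -(1/20)*log2(1/20) = 0.216096; -(1/4)*log2(1/4) = 0.500000; -(1/4)*log2(1/4) = 0.500000; -(1/10)*log2(1/10) = 0.332193. H = 0.530101 + 0.216096 + 0.500000 + 0.500000 + 0.332193 = 2.0784

2.0784 bits


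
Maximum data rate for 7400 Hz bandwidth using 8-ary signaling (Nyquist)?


Rate = 2 * B * log2(M) = 2 * 7400 * 3.0 = 44400.0

44400.0 bps


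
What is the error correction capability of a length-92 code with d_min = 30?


Correction capability = floor((d-1)/2) = floor((30-1)/2) = 14

14 errors


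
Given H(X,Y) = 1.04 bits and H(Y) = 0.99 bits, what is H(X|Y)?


H(X|Y) = H(X,Y) - H(Y) = 1.04 - 0.99 = 0.05

0.05 bits


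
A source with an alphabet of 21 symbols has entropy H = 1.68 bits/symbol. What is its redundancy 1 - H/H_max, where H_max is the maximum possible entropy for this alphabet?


H_max = log2(K) = log2(21) = 4.3923 bits/symbol. Redundancy = 1 - H/H_max = 1 - 1.68/4.3923 = 1 - 0.3825 = 0.6175

0.6175


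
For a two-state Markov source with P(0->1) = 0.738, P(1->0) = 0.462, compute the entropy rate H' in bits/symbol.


Stationary distribution: pi_0 = p10/(p01+p10) = 0.385, pi_1 = 0.615. Entropy rate H' = pi_0*H(p01) + pi_1*H(p10) = 0.385*0.8297 + 0.615*0.9958 = 0.9319

0.9319 bits/symbol
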